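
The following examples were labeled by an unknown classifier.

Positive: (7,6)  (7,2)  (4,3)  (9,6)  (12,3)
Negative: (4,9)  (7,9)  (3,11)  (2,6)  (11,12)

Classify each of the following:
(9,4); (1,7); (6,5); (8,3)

All 'Positive' examples share one property — first > second — and every 'Negative' example lacks it.
(9,4): 9 > 4 — satisfies this, so Positive.
(1,7): 1 < 7 — doesn't match, so Negative.
(6,5): 6 > 5 — satisfies this, so Positive.
(8,3): 8 > 3 — satisfies this, so Positive.

Positive, Negative, Positive, Positive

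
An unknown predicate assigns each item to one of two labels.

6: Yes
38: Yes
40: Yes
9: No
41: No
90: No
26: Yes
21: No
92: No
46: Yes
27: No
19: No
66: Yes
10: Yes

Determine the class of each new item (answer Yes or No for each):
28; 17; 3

Yes, No, No

The simplest hypothesis consistent with all the labels is: even AND at most 66.
Yes: 28, since 28 is even, 28 ≤ 66.
No: 17, since 17 is odd, 17 ≤ 66.
No: 3, since 3 is odd, 3 ≤ 66.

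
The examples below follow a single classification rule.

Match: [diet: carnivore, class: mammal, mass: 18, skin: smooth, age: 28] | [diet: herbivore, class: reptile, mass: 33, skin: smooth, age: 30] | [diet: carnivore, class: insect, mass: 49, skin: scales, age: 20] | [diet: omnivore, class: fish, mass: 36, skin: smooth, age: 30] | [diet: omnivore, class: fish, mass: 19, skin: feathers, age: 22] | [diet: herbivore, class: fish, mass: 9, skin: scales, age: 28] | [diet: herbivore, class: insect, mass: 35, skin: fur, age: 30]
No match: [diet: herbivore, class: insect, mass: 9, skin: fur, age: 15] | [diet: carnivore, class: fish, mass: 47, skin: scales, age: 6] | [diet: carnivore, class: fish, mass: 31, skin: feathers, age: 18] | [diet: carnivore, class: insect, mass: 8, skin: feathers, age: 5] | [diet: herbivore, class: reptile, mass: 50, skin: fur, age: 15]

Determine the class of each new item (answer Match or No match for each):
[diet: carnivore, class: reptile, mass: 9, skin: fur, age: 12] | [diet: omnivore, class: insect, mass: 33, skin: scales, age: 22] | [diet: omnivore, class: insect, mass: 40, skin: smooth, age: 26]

No match, Match, Match

Every 'Match' example satisfies: age ≥ 20. None of the 'No match' examples do.
[diet: carnivore, class: reptile, mass: 9, skin: fur, age: 12]: No match (age = 12). [diet: omnivore, class: insect, mass: 33, skin: scales, age: 22]: Match (age = 22). [diet: omnivore, class: insect, mass: 40, skin: smooth, age: 26]: Match (age = 26).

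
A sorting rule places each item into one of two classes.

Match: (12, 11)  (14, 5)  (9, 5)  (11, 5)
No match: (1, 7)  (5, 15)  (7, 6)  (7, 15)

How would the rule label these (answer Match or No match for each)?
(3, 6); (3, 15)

No match, No match

Every 'Match' example satisfies: first ≥ 9. None of the 'No match' examples do.
(3, 6): first 3, fails the rule → No match.
(3, 15): first 3, fails the rule → No match.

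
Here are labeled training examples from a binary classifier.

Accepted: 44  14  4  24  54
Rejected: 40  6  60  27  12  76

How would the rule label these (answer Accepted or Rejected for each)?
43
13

The simplest hypothesis consistent with all the labels is: ends in digit 4.
43 — last digit 3, hence Rejected. 13 — last digit 3, hence Rejected.

Rejected, Rejected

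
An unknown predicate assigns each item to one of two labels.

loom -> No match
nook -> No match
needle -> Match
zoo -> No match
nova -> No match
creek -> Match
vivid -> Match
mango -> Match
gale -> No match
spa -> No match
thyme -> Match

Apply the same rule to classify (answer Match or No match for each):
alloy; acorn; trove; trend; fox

One predicate separates the groups cleanly: length ≥ 5.
Match: alloy, since length 5.
Match: acorn, since length 5.
Match: trove, since length 5.
Match: trend, since length 5.
No match: fox, since length 3.

Match, Match, Match, Match, No match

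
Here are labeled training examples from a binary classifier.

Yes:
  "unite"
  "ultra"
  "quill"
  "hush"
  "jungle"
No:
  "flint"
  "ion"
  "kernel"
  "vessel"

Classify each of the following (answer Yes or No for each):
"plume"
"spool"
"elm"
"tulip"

Looking at the examples, the only property every 'Yes' case has and every 'No' case lacks is: contains 'u'.
"plume": has 'u', satisfies this → Yes. "spool": no 'u', fails this test → No. "elm": no 'u', fails this test → No. "tulip": has 'u', satisfies this → Yes.

Yes, No, No, Yes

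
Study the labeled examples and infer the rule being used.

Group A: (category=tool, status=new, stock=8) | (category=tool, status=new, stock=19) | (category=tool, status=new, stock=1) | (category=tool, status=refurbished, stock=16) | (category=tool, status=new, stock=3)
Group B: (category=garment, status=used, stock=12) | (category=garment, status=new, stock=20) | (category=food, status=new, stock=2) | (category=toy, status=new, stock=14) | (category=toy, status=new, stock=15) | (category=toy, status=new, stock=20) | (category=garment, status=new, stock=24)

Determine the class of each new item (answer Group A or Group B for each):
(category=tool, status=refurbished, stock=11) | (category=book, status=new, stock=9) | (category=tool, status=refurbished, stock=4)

Group A, Group B, Group A

Rule: category is tool. This holds for each 'Group A' example and fails for each 'Group B' one.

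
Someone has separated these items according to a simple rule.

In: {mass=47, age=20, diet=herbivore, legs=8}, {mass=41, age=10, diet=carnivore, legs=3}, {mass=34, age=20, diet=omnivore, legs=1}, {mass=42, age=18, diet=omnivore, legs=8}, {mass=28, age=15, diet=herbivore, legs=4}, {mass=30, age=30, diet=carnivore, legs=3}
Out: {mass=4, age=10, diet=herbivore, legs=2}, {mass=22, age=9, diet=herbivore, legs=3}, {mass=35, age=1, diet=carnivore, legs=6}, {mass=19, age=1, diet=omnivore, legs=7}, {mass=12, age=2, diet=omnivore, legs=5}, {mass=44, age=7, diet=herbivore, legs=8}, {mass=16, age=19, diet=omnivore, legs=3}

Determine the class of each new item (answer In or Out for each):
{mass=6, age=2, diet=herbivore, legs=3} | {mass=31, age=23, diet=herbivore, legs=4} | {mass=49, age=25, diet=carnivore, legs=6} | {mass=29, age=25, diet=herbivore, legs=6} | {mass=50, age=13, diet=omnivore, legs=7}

Out, In, In, In, In

One predicate separates the groups cleanly: age ≥ 9 AND mass ≥ 28.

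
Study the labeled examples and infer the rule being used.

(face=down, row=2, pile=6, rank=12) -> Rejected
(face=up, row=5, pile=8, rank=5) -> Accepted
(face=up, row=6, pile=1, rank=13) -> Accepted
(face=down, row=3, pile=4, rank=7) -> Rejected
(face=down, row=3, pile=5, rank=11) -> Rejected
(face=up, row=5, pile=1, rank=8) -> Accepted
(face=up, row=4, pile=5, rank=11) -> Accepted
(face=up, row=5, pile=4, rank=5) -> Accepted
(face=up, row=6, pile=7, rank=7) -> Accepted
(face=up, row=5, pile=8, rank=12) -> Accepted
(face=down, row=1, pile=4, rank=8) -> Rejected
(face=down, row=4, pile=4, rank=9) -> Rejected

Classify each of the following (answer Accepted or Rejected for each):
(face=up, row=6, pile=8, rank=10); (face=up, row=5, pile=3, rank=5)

Accepted, Accepted

One predicate separates the groups cleanly: face is up.
(face=up, row=6, pile=8, rank=10): face is up, has this property → Accepted. (face=up, row=5, pile=3, rank=5): face is up, has this property → Accepted.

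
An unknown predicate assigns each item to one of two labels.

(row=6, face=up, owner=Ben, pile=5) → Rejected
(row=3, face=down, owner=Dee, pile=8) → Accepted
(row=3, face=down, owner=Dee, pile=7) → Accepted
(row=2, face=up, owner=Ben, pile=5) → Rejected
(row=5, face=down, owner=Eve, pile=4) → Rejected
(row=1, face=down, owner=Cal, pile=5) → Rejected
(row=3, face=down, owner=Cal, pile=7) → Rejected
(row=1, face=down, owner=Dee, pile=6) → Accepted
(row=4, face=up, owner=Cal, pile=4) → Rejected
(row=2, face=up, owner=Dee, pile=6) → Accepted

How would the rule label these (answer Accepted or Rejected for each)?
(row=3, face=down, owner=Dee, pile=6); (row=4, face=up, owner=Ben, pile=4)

Accepted, Rejected

A rule that fits every label: owner is Dee — true of each 'Accepted' example, false of each 'Rejected' one.
(row=3, face=down, owner=Dee, pile=6): owner is Dee — checks out, so Accepted. (row=4, face=up, owner=Ben, pile=4): owner is Ben — lacks this property, so Rejected.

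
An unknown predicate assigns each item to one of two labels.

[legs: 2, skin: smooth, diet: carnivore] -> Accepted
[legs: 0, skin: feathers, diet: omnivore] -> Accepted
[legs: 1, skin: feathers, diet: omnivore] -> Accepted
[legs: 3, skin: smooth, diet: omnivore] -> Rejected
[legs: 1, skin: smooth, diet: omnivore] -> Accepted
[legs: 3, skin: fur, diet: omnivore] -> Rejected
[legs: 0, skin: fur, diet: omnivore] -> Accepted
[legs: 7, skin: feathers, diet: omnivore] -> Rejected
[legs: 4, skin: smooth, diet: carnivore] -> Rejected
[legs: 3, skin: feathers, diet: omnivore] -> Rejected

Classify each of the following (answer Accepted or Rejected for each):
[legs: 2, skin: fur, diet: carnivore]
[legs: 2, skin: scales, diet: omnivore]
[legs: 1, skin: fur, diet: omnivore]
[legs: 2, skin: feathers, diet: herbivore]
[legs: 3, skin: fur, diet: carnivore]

Accepted, Accepted, Accepted, Accepted, Rejected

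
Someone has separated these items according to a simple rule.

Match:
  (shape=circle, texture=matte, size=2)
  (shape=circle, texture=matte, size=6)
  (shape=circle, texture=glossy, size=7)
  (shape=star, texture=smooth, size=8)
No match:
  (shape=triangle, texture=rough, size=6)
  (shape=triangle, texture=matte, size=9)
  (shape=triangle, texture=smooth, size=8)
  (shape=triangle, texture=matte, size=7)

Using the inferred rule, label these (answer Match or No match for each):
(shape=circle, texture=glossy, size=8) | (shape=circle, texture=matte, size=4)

Match, Match

The simplest hypothesis consistent with all the labels is: shape is not triangle.
(shape=circle, texture=glossy, size=8) → shape is circle → Match.
(shape=circle, texture=matte, size=4) → shape is circle → Match.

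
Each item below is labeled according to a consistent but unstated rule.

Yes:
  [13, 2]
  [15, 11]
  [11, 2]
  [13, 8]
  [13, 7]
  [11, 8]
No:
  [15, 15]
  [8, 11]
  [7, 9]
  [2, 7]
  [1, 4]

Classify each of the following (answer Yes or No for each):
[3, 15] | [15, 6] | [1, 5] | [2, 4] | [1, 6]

'Yes' ⟺ first > second.

No, Yes, No, No, No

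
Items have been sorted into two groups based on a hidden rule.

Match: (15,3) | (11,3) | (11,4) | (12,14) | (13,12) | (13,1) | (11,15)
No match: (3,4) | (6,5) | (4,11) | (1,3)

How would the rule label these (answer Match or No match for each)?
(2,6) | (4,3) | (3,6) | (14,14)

No match, No match, No match, Match

The rule appears to be: first ≥ 11.
No match: (2,6), since first 2. No match: (4,3), since first 4. No match: (3,6), since first 3. Match: (14,14), since first 14.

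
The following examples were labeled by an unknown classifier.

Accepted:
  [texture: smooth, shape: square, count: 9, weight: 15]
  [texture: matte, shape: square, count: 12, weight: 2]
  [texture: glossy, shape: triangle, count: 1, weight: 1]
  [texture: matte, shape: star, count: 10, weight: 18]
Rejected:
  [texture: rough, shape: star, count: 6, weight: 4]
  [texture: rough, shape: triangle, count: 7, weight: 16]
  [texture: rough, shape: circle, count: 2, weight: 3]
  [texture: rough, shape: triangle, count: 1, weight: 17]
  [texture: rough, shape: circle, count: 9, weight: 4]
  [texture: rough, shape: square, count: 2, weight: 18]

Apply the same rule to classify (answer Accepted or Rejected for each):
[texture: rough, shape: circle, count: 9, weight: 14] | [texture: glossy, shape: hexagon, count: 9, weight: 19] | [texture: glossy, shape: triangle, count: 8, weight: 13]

Looking at the examples, the only property every 'Accepted' case has and every 'Rejected' case lacks is: texture is not rough.
[texture: rough, shape: circle, count: 9, weight: 14]: texture is rough, does not satisfy this → Rejected.
[texture: glossy, shape: hexagon, count: 9, weight: 19]: texture is glossy, meets the rule → Accepted.
[texture: glossy, shape: triangle, count: 8, weight: 13]: texture is glossy, meets the rule → Accepted.

Rejected, Accepted, Accepted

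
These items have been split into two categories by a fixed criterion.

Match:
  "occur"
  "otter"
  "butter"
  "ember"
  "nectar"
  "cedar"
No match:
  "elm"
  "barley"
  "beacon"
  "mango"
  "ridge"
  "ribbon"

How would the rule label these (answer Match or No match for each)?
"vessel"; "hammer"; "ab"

Comparing the two groups points to one rule — ends with 'r'.

No match, Match, No match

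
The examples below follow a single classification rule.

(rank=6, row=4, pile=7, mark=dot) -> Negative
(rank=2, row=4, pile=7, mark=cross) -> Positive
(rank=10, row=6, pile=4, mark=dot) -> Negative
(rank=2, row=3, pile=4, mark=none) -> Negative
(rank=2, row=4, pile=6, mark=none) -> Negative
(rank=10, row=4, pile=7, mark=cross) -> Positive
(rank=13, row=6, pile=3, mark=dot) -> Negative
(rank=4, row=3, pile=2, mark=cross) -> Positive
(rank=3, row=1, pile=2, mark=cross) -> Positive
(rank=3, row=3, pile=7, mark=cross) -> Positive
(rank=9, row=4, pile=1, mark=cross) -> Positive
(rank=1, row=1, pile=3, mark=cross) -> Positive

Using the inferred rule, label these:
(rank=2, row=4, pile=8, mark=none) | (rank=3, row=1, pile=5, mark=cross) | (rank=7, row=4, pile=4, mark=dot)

Negative, Positive, Negative

All 'Positive' examples share one property — mark is cross — and every 'Negative' example lacks it.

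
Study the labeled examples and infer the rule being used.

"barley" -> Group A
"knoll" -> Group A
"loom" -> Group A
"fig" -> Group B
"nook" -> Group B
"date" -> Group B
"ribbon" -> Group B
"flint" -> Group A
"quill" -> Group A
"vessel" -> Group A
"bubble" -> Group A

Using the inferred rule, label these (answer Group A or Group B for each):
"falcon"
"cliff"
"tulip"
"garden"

Group A, Group A, Group A, Group B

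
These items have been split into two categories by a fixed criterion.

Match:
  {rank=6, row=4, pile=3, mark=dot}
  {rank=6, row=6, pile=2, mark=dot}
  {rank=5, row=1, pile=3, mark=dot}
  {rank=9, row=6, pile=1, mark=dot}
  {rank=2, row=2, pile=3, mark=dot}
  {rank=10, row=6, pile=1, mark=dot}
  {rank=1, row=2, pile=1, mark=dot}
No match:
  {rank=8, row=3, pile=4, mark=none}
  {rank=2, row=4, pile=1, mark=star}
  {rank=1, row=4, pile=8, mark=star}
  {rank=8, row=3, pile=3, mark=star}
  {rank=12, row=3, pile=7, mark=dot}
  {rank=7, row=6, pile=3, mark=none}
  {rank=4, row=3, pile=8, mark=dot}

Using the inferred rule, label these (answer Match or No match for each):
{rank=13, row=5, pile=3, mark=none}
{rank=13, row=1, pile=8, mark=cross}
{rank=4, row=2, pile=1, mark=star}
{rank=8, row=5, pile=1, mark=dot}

No match, No match, No match, Match

The pattern is that an item is 'Match' exactly when: mark is dot AND pile ≤ 3.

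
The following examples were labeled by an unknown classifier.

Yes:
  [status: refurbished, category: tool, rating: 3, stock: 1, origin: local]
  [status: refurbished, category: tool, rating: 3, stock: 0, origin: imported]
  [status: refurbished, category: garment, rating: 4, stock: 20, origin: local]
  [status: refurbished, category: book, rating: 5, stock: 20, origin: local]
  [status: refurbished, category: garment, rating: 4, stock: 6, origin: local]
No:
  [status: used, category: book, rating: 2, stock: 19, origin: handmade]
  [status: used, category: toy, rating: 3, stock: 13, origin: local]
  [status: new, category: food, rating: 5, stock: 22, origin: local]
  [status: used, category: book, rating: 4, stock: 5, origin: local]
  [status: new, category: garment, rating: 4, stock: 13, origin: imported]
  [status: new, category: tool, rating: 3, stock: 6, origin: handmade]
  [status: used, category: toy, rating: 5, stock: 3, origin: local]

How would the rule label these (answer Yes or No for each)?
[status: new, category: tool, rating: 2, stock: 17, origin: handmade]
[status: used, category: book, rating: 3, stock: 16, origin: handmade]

No, No

The classifier is using: status is refurbished.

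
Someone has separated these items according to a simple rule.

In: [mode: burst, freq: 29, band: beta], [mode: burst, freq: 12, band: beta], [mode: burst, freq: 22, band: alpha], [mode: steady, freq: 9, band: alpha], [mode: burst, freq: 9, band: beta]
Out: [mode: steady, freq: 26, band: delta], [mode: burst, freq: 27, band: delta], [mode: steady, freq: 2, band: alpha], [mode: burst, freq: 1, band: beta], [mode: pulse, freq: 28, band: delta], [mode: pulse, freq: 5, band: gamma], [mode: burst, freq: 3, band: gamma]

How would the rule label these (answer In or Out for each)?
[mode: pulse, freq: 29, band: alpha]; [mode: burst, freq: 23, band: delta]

In, Out

The common property of the 'In' items is: band is not delta AND freq ≥ 9. No 'Out' item has it.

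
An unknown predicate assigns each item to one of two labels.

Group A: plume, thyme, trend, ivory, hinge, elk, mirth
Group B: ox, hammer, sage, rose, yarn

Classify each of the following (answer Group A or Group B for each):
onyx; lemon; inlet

Group B, Group A, Group A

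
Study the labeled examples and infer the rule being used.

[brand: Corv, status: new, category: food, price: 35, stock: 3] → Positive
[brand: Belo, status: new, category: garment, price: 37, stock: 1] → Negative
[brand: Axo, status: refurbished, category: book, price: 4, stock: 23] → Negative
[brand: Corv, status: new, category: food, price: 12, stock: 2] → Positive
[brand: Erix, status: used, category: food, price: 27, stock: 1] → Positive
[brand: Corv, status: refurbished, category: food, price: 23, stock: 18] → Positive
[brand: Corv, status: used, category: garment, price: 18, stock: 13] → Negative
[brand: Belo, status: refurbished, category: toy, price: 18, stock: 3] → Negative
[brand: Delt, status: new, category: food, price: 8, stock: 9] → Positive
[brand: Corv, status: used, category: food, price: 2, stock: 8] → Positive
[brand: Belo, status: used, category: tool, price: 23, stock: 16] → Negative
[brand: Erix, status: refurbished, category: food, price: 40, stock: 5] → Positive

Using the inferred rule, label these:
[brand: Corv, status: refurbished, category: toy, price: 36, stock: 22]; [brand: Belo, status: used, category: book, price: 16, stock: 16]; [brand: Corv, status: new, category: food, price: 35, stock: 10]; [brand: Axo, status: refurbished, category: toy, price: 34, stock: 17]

Negative, Negative, Positive, Negative

Every 'Positive' example satisfies: category is food. None of the 'Negative' examples do.
[brand: Corv, status: refurbished, category: toy, price: 36, stock: 22] — category is toy, hence Negative. [brand: Belo, status: used, category: book, price: 16, stock: 16] — category is book, hence Negative. [brand: Corv, status: new, category: food, price: 35, stock: 10] — category is food, hence Positive. [brand: Axo, status: refurbished, category: toy, price: 34, stock: 17] — category is toy, hence Negative.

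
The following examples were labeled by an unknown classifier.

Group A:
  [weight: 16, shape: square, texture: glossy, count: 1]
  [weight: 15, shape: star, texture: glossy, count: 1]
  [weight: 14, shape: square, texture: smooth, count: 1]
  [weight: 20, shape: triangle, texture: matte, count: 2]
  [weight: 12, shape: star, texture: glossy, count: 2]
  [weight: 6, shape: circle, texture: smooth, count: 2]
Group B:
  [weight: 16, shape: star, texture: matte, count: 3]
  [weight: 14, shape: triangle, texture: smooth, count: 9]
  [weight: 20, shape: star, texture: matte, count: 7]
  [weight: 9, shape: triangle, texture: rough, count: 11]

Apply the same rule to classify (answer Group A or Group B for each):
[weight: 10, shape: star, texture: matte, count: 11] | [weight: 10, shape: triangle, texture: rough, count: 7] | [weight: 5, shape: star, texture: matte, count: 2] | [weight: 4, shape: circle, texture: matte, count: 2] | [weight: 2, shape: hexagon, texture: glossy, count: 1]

Group B, Group B, Group A, Group A, Group A

The classifier is using: count ≤ 2.
[weight: 10, shape: star, texture: matte, count: 11]: Group B (count = 11). [weight: 10, shape: triangle, texture: rough, count: 7]: Group B (count = 7). [weight: 5, shape: star, texture: matte, count: 2]: Group A (count = 2). [weight: 4, shape: circle, texture: matte, count: 2]: Group A (count = 2). [weight: 2, shape: hexagon, texture: glossy, count: 1]: Group A (count = 1).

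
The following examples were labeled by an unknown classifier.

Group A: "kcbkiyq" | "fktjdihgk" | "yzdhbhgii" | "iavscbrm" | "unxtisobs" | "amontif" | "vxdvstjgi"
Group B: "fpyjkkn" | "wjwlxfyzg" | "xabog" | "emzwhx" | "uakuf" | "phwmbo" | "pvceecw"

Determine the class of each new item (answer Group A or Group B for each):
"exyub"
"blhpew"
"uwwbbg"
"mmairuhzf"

Every 'Group A' example satisfies: contains 'i'. None of the 'Group B' examples do.
"exyub": no 'i' — does not fit, so Group B.
"blhpew": no 'i' — does not fit, so Group B.
"uwwbbg": no 'i' — does not fit, so Group B.
"mmairuhzf": has 'i' — passes, so Group A.

Group B, Group B, Group B, Group A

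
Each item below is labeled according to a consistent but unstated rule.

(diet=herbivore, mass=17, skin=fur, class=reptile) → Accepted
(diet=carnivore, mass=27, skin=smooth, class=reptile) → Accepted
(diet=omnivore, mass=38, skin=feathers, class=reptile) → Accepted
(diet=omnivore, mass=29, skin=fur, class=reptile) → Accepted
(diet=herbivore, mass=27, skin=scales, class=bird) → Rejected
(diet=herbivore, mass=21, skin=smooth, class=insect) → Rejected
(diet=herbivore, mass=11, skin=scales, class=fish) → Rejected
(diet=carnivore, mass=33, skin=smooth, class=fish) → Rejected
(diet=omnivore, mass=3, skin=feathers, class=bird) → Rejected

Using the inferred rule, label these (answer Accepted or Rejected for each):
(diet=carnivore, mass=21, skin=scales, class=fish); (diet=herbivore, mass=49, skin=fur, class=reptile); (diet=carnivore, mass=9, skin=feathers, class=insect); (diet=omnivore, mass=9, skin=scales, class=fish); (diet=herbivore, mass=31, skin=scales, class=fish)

The simplest hypothesis consistent with all the labels is: class is reptile.

Rejected, Accepted, Rejected, Rejected, Rejected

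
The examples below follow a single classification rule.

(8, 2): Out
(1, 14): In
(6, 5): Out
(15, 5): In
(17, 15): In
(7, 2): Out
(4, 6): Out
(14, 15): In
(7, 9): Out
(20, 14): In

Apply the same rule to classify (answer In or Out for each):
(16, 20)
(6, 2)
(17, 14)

The pattern is that an item is 'In' exactly when: max ≥ 14.
(16, 20): In (max 20). (6, 2): Out (max 6). (17, 14): In (max 17).

In, Out, In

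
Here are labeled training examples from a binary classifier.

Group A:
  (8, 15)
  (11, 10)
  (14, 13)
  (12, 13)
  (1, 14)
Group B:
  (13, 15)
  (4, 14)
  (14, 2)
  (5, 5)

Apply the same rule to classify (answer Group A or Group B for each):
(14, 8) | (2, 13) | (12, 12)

Group B, Group A, Group B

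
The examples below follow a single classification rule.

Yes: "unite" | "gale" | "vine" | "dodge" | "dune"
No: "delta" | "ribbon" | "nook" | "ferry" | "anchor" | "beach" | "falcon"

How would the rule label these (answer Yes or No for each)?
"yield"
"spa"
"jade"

No, No, Yes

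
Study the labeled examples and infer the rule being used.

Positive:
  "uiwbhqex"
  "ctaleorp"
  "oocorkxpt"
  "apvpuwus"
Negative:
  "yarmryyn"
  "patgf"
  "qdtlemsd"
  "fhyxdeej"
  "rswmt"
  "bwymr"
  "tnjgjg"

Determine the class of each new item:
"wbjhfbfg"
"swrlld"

Negative, Negative

Every 'Positive' example satisfies: has ≥ 3 vowels. None of the 'Negative' examples do.
"wbjhfbfg" → 0 vowels → Negative. "swrlld" → 0 vowels → Negative.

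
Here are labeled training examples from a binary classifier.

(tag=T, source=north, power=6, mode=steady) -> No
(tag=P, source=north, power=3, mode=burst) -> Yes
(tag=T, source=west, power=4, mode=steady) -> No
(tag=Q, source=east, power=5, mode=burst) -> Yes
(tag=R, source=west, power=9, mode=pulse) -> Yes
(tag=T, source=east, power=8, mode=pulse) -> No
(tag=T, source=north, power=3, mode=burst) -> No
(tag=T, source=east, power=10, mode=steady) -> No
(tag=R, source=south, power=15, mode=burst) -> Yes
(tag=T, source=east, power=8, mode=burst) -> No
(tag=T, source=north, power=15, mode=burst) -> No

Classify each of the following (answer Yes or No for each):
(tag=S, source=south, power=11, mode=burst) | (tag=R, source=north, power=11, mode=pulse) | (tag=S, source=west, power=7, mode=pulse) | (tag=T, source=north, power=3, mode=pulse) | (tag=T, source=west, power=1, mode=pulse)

The common property of the 'Yes' items is: tag is not T. No 'No' item has it.
(tag=S, source=south, power=11, mode=burst) → tag is S → Yes. (tag=R, source=north, power=11, mode=pulse) → tag is R → Yes. (tag=S, source=west, power=7, mode=pulse) → tag is S → Yes. (tag=T, source=north, power=3, mode=pulse) → tag is T → No. (tag=T, source=west, power=1, mode=pulse) → tag is T → No.

Yes, Yes, Yes, No, No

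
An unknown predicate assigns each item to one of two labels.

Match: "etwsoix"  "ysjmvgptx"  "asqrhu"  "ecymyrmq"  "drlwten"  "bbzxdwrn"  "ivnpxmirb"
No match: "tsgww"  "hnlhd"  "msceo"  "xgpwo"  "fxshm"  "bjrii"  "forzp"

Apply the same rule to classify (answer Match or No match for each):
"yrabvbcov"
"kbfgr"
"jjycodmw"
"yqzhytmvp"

Match, No match, Match, Match

All 'Match' examples share one property — length ≥ 6 — and every 'No match' example lacks it.
Match: "yrabvbcov", since length 9.
No match: "kbfgr", since length 5.
Match: "jjycodmw", since length 8.
Match: "yqzhytmvp", since length 9.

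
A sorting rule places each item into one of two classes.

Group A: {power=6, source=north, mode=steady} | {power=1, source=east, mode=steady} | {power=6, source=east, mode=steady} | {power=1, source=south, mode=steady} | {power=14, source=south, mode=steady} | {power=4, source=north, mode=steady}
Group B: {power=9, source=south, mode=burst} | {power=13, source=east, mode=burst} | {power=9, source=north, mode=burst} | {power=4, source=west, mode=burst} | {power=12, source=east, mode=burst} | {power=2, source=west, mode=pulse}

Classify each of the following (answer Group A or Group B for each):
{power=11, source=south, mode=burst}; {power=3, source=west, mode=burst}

The classifier is using: mode is steady.
{power=11, source=south, mode=burst}: mode is burst, does not satisfy this → Group B. {power=3, source=west, mode=burst}: mode is burst, does not satisfy this → Group B.

Group B, Group B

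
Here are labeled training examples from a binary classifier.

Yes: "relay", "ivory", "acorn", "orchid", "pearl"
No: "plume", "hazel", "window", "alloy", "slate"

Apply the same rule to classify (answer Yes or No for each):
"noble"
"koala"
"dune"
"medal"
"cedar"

No, No, No, No, Yes

Comparing the two groups points to one rule — contains 'r'.
"noble": no 'r', lacks this property → No.
"koala": no 'r', lacks this property → No.
"dune": no 'r', lacks this property → No.
"medal": no 'r', lacks this property → No.
"cedar": has 'r', satisfies this → Yes.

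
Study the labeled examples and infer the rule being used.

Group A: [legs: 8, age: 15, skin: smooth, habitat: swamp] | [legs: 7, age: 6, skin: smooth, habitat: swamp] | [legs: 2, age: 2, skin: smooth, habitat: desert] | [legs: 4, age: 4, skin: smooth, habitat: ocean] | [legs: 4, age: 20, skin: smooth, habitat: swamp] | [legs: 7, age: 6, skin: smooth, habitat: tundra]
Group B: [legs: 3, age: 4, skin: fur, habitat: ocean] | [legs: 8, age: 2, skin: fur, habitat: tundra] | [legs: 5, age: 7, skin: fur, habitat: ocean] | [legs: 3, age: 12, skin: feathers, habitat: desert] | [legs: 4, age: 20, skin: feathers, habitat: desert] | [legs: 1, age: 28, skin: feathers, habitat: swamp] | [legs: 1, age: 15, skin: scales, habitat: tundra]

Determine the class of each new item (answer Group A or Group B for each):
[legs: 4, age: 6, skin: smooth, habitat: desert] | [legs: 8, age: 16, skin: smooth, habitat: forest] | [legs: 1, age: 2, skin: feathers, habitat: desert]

Every 'Group A' example satisfies: skin is smooth. None of the 'Group B' examples do.
[legs: 4, age: 6, skin: smooth, habitat: desert]: skin is smooth — matches, so Group A. [legs: 8, age: 16, skin: smooth, habitat: forest]: skin is smooth — matches, so Group A. [legs: 1, age: 2, skin: feathers, habitat: desert]: skin is feathers — lacks this property, so Group B.

Group A, Group A, Group B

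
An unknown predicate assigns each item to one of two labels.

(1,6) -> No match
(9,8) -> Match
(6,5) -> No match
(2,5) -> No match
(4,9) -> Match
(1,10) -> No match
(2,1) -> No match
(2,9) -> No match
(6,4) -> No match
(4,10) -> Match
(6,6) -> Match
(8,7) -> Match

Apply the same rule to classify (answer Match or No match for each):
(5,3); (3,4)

No match, No match

All 'Match' examples share one property — sum ≥ 12 — and every 'No match' example lacks it.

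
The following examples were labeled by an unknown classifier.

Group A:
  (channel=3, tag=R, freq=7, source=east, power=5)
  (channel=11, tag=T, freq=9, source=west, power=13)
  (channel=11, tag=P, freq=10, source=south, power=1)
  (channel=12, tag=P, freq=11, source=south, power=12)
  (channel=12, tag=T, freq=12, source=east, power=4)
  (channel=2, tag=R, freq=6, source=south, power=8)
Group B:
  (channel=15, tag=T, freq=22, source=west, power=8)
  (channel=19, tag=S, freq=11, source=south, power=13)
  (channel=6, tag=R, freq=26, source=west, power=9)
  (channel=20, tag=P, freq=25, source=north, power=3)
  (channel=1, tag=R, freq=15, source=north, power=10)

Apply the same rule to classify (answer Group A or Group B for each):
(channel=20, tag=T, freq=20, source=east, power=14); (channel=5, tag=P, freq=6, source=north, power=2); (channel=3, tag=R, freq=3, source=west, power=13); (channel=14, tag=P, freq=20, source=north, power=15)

The classifier is using: channel ≤ 12 AND freq ≤ 12.

Group B, Group A, Group A, Group B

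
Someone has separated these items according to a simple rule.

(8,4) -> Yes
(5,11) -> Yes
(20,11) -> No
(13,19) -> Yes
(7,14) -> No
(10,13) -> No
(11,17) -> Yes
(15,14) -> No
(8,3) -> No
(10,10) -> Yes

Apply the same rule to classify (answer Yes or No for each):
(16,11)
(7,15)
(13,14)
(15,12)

No, Yes, No, No

'Yes' ⟺ sum is even.
(16,11) → 16+11 = 27 → No.
(7,15) → 7+15 = 22 → Yes.
(13,14) → 13+14 = 27 → No.
(15,12) → 15+12 = 27 → No.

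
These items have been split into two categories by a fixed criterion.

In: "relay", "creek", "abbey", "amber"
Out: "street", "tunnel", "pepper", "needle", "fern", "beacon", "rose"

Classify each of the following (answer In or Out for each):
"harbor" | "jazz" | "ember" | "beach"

Out, Out, In, In

The distinguishing property — odd length — holds for all the 'In' cases and none of the 'Out' cases.
"harbor" — length 6, hence Out.
"jazz" — length 4, hence Out.
"ember" — length 5, hence In.
"beach" — length 5, hence In.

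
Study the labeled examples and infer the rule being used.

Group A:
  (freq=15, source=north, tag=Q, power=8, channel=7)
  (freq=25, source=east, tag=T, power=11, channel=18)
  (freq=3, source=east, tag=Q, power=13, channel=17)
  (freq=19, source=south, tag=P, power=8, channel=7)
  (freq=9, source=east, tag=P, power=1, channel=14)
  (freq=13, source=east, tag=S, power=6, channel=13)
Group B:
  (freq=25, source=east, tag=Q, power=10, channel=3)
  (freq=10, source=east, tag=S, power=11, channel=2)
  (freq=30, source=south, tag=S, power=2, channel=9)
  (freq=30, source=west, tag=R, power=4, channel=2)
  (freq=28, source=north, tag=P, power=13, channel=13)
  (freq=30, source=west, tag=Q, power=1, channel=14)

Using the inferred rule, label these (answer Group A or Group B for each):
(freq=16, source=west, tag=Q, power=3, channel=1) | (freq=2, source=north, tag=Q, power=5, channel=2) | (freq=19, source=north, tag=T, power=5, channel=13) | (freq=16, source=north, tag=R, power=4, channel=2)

The classifier is using: freq ≤ 25 AND channel ≥ 7.

Group B, Group B, Group A, Group B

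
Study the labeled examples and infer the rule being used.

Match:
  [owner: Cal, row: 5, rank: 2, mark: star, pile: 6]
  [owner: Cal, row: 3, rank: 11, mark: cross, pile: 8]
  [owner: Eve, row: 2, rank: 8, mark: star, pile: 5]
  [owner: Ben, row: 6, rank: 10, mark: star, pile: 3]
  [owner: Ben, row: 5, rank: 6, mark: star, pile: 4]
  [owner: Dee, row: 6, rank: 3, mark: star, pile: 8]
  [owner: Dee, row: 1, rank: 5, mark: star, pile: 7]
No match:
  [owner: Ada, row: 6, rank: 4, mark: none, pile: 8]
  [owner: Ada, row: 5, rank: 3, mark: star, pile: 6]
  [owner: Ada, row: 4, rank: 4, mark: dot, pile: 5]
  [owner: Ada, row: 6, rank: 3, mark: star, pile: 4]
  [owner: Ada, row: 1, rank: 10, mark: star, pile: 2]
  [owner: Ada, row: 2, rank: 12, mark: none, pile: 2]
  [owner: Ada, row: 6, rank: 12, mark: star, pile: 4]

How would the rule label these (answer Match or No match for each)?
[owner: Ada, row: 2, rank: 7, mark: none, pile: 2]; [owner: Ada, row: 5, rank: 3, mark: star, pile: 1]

The simplest hypothesis consistent with all the labels is: owner is not Ada.

No match, No match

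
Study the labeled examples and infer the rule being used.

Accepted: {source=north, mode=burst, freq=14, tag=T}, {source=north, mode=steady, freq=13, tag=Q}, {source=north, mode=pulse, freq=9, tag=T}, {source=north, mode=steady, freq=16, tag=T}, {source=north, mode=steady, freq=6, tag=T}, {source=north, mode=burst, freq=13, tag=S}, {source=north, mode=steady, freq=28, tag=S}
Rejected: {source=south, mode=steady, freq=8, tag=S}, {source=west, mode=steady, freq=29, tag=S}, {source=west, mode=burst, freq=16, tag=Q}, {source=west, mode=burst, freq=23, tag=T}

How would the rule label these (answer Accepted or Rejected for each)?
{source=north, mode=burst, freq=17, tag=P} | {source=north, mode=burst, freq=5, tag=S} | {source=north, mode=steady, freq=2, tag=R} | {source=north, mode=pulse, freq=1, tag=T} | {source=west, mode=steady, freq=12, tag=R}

One predicate separates the groups cleanly: source is north.
{source=north, mode=burst, freq=17, tag=P}: source is north, matches → Accepted.
{source=north, mode=burst, freq=5, tag=S}: source is north, matches → Accepted.
{source=north, mode=steady, freq=2, tag=R}: source is north, matches → Accepted.
{source=north, mode=pulse, freq=1, tag=T}: source is north, matches → Accepted.
{source=west, mode=steady, freq=12, tag=R}: source is west, does not fit → Rejected.

Accepted, Accepted, Accepted, Accepted, Rejected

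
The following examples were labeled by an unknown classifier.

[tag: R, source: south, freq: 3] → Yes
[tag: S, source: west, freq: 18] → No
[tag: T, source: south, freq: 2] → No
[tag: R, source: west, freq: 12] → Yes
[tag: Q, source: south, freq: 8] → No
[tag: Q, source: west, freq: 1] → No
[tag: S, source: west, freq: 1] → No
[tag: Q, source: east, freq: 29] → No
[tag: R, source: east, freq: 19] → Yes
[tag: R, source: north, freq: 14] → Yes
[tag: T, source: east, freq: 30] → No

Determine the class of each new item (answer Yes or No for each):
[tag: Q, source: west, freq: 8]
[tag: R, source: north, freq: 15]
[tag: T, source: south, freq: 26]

No, Yes, No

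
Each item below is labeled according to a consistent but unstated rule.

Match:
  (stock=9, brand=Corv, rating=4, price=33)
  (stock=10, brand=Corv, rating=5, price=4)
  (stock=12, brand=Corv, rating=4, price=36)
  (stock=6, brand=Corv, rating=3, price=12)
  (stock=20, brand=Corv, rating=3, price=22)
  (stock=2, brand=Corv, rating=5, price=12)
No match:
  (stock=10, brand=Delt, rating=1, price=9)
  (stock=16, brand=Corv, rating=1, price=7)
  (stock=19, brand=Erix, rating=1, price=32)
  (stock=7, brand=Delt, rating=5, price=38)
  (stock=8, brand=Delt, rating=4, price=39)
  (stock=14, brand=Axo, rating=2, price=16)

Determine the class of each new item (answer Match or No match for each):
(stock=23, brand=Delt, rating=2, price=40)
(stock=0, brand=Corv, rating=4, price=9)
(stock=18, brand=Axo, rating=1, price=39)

Every 'Match' example satisfies: brand is Corv AND rating ≥ 2. None of the 'No match' examples do.

No match, Match, No match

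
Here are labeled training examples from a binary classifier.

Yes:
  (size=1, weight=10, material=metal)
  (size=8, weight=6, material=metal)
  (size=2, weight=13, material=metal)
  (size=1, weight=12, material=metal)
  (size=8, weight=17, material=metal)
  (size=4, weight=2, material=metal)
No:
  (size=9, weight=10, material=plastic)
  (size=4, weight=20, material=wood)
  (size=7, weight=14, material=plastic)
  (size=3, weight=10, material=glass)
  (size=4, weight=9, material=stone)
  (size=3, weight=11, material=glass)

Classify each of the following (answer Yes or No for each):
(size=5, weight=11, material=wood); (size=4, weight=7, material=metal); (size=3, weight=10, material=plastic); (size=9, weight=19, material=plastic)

No, Yes, No, No

Rule: material is metal. This holds for each 'Yes' example and fails for each 'No' one.
No: (size=5, weight=11, material=wood), since material is wood.
Yes: (size=4, weight=7, material=metal), since material is metal.
No: (size=3, weight=10, material=plastic), since material is plastic.
No: (size=9, weight=19, material=plastic), since material is plastic.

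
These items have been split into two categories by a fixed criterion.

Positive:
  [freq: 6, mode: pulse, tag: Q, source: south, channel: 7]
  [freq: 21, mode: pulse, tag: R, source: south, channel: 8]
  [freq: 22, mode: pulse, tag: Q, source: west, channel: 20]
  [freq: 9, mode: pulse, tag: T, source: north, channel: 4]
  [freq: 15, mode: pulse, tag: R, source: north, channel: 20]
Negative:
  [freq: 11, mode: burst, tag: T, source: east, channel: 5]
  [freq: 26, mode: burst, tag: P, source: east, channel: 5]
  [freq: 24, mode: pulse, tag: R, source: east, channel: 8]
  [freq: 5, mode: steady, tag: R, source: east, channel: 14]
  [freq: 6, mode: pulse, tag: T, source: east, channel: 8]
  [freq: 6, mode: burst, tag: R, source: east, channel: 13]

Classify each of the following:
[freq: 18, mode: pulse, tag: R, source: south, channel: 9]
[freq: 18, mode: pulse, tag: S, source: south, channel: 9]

Positive, Positive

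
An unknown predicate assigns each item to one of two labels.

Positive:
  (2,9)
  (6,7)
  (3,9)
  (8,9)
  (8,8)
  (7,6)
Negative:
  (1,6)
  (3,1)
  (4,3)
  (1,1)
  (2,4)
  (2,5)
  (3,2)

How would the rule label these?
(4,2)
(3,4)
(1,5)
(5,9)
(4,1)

Negative, Negative, Negative, Positive, Negative

Rule: sum ≥ 11. This holds for each 'Positive' example and fails for each 'Negative' one.
(4,2): 4+2 = 6 — fails the rule, so Negative.
(3,4): 3+4 = 7 — fails the rule, so Negative.
(1,5): 1+5 = 6 — fails the rule, so Negative.
(5,9): 5+9 = 14 — passes, so Positive.
(4,1): 4+1 = 5 — fails the rule, so Negative.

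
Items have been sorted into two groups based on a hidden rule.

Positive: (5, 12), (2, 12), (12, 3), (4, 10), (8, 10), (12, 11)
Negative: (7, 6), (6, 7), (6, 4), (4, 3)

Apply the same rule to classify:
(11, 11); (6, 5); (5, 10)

Positive, Negative, Positive

The classifier is using: sum ≥ 14.
(11, 11) → 11+11 = 22 → Positive.
(6, 5) → 6+5 = 11 → Negative.
(5, 10) → 5+10 = 15 → Positive.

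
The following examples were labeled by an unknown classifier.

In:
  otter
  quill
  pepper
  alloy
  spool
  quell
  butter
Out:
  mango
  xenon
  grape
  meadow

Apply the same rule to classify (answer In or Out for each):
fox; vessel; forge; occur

The pattern is that an item is 'In' exactly when: has a double letter.
fox: no doubled letter — fails this test, so Out. vessel: 'ss' doubled — matches, so In. forge: no doubled letter — fails this test, so Out. occur: 'cc' doubled — matches, so In.

Out, In, Out, In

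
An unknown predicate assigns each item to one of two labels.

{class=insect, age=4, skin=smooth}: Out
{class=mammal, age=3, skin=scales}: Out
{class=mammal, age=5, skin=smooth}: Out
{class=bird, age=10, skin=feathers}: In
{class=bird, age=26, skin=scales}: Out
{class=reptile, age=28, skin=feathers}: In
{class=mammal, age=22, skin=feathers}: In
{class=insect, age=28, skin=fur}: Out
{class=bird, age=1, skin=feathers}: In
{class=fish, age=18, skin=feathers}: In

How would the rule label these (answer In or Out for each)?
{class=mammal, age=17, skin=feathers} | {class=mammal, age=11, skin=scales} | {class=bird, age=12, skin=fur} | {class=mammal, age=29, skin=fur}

The distinguishing property — skin is feathers — holds for all the 'In' cases and none of the 'Out' cases.
In: {class=mammal, age=17, skin=feathers}, since skin is feathers.
Out: {class=mammal, age=11, skin=scales}, since skin is scales.
Out: {class=bird, age=12, skin=fur}, since skin is fur.
Out: {class=mammal, age=29, skin=fur}, since skin is fur.

In, Out, Out, Out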